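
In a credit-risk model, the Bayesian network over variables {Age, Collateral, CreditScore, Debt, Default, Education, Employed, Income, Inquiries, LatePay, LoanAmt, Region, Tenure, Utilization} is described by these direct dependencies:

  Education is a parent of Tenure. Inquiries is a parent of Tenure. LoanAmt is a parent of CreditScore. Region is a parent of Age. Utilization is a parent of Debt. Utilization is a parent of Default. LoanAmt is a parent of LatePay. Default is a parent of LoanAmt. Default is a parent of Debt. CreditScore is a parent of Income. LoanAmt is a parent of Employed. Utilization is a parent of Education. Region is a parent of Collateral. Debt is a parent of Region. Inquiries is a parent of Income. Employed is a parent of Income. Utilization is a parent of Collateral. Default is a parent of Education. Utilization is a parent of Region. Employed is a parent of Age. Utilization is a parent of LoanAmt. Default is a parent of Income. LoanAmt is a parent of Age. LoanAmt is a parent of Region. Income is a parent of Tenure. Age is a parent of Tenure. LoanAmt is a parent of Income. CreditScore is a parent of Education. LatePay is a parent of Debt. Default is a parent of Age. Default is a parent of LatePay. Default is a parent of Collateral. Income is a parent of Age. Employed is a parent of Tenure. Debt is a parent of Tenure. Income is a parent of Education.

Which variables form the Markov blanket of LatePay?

{Debt, Default, LoanAmt, Utilization}

LatePay has parents Default, LoanAmt.
LatePay has child Debt.
Co-parents of LatePay (other parents of its children):
  Debt: Default, Utilization
Taking the union gives {Debt, Default, LoanAmt, Utilization}.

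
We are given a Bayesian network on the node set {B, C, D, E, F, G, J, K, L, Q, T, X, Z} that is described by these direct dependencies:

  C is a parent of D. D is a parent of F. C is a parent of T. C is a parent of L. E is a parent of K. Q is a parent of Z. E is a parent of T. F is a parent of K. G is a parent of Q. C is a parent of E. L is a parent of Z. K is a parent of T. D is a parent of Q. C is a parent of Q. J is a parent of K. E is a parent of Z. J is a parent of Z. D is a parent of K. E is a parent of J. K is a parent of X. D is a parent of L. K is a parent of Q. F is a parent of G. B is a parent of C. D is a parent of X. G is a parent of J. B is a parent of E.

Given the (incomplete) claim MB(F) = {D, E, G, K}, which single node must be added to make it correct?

Pa(F) = {D}.
F's children: G, K.
For each child, the remaining parents (spouses of F):
  G has no other parent.
  K also has parents D, E, J.
MB(F) = {D, E, G, J, K}.
Comparing with the claimed set, J is missing.

J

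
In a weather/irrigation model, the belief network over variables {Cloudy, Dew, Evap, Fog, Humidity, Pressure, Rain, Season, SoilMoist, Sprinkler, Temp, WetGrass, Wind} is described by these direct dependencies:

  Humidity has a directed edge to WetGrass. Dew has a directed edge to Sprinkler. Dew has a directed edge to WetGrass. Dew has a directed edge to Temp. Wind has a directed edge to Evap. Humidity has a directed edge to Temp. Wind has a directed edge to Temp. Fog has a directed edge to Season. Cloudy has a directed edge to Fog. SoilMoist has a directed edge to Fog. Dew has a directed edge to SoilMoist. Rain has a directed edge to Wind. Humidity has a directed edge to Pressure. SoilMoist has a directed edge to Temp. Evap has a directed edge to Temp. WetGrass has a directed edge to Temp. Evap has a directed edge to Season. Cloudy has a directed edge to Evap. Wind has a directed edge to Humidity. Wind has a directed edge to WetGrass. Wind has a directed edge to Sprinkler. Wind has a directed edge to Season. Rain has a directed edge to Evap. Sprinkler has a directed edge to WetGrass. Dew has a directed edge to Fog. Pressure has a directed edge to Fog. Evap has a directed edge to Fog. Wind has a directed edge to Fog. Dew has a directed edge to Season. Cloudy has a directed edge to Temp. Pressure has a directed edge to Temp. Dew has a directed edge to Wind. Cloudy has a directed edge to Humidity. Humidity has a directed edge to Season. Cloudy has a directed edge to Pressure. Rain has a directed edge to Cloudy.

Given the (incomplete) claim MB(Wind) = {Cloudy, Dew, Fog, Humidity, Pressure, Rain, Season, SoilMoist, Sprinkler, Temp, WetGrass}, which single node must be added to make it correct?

Pa(Wind) = {Dew, Rain}.
Ch(Wind) = {Evap, Fog, Humidity, Season, Sprinkler, Temp, WetGrass}.
Co-parents of Wind (other parents of its children):
  Humidity also has parent Cloudy.
  Sprinkler also has parent Dew.
  parents(WetGrass) \ {Wind} = {Dew, Humidity, Sprinkler}.
  Evap also has parents Cloudy, Rain.
  Fog also has parents Cloudy, Dew, Evap, Pressure, SoilMoist.
  Season also has parents Dew, Evap, Fog, Humidity.
  parents(Temp) \ {Wind} = {Cloudy, Dew, Evap, Humidity, Pressure, SoilMoist, WetGrass}.
MB(Wind) = {Cloudy, Dew, Evap, Fog, Humidity, Pressure, Rain, Season, SoilMoist, Sprinkler, Temp, WetGrass}.
Comparing with the claimed set, Evap is missing.

Evap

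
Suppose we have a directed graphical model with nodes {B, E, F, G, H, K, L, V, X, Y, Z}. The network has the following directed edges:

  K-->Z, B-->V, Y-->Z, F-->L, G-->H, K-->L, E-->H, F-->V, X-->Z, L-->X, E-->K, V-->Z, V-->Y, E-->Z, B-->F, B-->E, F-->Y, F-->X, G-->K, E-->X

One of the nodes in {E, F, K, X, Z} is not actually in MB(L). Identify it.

Z

A node's Markov blanket = Pa ∪ Ch ∪ (parents of Ch other than the node itself).
Parents of L: F, K.
L has child X.
Parents of each child, excluding L:
  X: E, F
MB(L) = {E, F, K, X}.
Z is neither a parent, child, nor co-parent of L, so it does not belong.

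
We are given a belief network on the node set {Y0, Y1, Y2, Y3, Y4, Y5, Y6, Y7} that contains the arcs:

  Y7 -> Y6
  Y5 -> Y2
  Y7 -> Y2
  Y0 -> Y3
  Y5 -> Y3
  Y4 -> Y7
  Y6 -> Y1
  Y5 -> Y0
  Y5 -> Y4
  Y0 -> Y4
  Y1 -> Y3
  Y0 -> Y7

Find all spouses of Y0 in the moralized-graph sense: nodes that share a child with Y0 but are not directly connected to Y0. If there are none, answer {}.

{Y1}

Children of Y0: Y3, Y4, Y7.
  Y4: Y5
  Y7: Y4
  Y3: Y1, Y5
Excluding nodes already adjacent to Y0 (Y3, Y4, Y5, Y7), the co-parent-only contribution is {Y1}.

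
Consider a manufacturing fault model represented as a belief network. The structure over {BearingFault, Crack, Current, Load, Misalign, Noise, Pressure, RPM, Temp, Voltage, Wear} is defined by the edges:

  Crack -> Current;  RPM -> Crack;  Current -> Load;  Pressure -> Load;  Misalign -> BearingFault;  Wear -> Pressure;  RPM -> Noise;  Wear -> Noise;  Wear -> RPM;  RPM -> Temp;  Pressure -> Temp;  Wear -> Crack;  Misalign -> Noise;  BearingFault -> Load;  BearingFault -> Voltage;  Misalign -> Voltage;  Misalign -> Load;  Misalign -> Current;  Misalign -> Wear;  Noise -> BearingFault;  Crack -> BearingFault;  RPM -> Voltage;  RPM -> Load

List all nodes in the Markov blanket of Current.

Current has child Load.
Pa(Current) = {Crack, Misalign}.
Co-parents of Current (other parents of its children):
  Load also has parents BearingFault, Misalign, Pressure, RPM.
Taking the union gives {BearingFault, Crack, Load, Misalign, Pressure, RPM}.

{BearingFault, Crack, Load, Misalign, Pressure, RPM}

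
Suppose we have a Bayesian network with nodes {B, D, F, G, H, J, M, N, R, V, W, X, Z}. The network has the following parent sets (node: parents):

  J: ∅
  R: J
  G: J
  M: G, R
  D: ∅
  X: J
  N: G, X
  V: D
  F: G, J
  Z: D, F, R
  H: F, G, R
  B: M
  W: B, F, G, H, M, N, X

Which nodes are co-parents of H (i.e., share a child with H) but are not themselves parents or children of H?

Children of H: W.
  parents(W) \ {H} = {B, F, G, M, N, X}.
Excluding nodes already adjacent to H (F, G, R, W), the co-parent-only contribution is {B, M, N, X}.

{B, M, N, X}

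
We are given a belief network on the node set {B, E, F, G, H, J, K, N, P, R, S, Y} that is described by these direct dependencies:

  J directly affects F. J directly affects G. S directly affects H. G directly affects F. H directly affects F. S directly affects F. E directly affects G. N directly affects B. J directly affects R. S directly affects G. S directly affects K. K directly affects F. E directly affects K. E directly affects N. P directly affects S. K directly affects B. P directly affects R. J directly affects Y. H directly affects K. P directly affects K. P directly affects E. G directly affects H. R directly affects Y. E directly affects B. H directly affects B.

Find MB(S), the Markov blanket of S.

{E, F, G, H, J, K, P}

By definition, MB(S) is built from S's parents, S's children, and the co-parents of S.
Parents of S: P.
Ch(S) = {F, G, H, K}.
Other parents of S's children:
  G: E, J
  H: G
  K: E, H, P
  F: G, H, J, K
Taking the union gives {E, F, G, H, J, K, P}.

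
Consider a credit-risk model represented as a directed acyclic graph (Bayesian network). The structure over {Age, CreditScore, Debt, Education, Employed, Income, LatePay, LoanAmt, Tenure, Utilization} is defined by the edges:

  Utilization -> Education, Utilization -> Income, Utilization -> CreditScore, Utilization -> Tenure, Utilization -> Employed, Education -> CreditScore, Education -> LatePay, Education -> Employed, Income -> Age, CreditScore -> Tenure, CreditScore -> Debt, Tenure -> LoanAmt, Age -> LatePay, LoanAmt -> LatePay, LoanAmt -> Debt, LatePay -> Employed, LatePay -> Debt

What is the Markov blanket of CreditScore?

{Debt, Education, LatePay, LoanAmt, Tenure, Utilization}

Pa(CreditScore) = {Education, Utilization}.
Ch(CreditScore) = {Debt, Tenure}.
Co-parents of CreditScore (other parents of its children):
  Tenure: Utilization
  Debt: LatePay, LoanAmt
MB(CreditScore) = {Debt, Education, LatePay, LoanAmt, Tenure, Utilization}.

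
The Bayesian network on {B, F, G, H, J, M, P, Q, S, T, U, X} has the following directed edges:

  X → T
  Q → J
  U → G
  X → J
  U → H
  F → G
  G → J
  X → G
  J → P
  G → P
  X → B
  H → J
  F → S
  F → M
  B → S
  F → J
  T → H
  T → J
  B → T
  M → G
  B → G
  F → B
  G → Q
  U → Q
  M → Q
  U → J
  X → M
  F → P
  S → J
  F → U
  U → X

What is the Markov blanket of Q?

Q's children: J.
Q has parents G, M, U.
Parents of each child, excluding Q:
  parents(J) \ {Q} = {F, G, H, S, T, U, X}.
So the Markov blanket of Q is {F, G, H, J, M, S, T, U, X}.

{F, G, H, J, M, S, T, U, X}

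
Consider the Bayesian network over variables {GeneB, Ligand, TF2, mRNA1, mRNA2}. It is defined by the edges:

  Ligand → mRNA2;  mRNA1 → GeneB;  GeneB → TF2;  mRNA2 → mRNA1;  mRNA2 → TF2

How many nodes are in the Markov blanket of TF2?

Ch(TF2) = {}.
Pa(TF2) = {GeneB, mRNA2}.
TF2 has no children, so there are no co-parents.
MB(TF2) = {GeneB, mRNA2}, which has 2 nodes.

2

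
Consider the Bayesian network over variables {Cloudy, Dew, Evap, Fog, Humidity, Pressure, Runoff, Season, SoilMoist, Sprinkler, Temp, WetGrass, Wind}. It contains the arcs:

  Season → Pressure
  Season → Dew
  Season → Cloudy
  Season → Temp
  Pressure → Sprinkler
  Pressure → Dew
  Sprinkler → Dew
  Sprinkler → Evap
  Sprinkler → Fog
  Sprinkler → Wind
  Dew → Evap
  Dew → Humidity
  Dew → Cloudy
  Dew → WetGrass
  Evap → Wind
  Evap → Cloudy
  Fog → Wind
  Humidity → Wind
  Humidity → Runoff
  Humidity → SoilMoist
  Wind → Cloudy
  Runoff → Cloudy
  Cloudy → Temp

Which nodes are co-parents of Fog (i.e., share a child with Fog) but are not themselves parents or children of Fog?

Children of Fog: Wind.
  Wind's other parents are Evap, Humidity, Sprinkler.
Excluding nodes already adjacent to Fog (Sprinkler, Wind), the co-parent-only contribution is {Evap, Humidity}.

{Evap, Humidity}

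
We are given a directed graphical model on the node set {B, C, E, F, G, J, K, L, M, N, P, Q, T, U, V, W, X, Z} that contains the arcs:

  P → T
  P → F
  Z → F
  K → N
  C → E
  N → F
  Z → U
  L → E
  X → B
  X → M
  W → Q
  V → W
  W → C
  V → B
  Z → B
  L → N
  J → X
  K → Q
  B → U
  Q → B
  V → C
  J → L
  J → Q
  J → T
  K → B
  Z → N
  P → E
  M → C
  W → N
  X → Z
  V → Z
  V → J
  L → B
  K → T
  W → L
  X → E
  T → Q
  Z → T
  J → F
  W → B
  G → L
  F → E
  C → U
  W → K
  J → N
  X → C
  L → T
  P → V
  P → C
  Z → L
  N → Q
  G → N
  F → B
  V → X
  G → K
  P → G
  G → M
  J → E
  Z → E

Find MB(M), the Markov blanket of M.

{C, G, P, V, W, X}

M's children: C.
Parents of M: G, X.
Parents of each child, excluding M:
  C's other parents are P, V, W, X.
Taking the union gives {C, G, P, V, W, X}.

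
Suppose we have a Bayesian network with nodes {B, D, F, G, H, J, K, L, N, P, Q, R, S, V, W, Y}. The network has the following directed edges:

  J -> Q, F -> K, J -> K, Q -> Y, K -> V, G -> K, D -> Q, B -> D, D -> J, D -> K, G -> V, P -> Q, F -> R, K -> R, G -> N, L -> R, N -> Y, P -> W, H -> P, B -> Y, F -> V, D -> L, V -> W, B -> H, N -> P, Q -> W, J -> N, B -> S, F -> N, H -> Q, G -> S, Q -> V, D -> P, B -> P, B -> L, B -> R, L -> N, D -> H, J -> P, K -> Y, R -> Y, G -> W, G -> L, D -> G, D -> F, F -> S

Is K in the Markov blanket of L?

K is a co-parent of L: both are parents of R.
So K ∈ MB(L).

Yes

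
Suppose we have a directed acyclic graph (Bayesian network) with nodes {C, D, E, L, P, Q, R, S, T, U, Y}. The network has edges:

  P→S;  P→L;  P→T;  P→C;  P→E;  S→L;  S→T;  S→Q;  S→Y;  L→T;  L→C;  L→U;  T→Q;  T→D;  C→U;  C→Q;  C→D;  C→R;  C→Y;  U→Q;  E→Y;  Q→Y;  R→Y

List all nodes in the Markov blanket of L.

Recall MB(v) = parents ∪ children ∪ spouses, where spouses are the other parents of v's children.
Children of L: C, T, U.
L has parents P, S.
Other parents of L's children:
  T also has parents P, S.
  parents(C) \ {L} = {P}.
  U's other parent is C.
So the Markov blanket of L is {C, P, S, T, U}.

{C, P, S, T, U}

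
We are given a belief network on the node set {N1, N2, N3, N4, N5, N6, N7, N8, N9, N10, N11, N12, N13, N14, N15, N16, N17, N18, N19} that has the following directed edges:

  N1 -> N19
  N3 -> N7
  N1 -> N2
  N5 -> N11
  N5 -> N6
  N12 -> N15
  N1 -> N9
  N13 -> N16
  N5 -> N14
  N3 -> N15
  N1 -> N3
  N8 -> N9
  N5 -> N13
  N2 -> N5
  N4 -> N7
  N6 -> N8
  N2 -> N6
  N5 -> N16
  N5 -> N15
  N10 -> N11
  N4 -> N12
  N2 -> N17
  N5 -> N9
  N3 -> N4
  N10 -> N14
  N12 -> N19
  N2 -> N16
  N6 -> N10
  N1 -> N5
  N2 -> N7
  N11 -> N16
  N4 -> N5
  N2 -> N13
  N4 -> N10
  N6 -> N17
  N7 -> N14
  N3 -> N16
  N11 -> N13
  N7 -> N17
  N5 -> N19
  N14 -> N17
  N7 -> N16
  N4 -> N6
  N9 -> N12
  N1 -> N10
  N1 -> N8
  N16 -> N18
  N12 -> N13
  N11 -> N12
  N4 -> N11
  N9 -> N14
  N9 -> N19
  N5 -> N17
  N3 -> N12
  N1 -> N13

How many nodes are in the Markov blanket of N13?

8

N13 has parents N1, N2, N5, N11, N12.
N13's children: N16.
Parents of each child, excluding N13:
  N16 also has parents N2, N3, N5, N7, N11.
MB(N13) = {N1, N2, N3, N5, N7, N11, N12, N16}, which has 8 nodes.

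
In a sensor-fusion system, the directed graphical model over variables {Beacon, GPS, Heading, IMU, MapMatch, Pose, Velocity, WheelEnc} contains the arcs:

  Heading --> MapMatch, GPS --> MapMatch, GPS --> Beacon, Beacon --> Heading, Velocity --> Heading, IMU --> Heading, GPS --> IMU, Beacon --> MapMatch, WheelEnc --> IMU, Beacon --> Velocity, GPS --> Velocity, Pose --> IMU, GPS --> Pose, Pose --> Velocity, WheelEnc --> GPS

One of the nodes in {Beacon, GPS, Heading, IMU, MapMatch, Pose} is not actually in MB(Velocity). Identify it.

MapMatch

By definition, MB(Velocity) is built from Velocity's parents, Velocity's children, and the co-parents of Velocity.
Ch(Velocity) = {Heading}.
Parents of Velocity: Beacon, GPS, Pose.
Other parents of Velocity's children:
  Heading's other parents are Beacon, IMU.
MB(Velocity) = {Beacon, GPS, Heading, IMU, Pose}.
MapMatch is neither a parent, child, nor co-parent of Velocity, so it does not belong.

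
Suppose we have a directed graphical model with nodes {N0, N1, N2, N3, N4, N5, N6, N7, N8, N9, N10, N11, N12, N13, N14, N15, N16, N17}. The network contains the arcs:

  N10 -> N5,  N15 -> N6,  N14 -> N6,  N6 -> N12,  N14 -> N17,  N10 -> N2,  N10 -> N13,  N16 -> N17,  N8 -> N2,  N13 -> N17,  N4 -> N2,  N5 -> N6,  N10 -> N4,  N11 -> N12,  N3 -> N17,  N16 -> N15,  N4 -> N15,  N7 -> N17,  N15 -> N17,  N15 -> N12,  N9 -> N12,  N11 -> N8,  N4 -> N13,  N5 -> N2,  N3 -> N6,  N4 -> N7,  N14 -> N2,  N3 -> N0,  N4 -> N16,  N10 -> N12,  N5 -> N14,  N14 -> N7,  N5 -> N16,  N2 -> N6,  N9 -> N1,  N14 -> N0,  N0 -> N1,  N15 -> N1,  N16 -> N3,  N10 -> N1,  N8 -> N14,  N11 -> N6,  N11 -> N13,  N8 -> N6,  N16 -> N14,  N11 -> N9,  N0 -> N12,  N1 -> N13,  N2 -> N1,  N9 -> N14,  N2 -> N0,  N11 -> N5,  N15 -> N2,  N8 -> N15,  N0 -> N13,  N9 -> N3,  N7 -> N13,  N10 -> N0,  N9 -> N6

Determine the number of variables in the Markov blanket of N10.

The Markov blanket of a node is its parents, its children, and the other parents of its children.
N10 has no parents.
Children of N10: N0, N1, N2, N4, N5, N12, N13.
Parents of each child, excluding N10:
  N5: N11
  N4: —
  N2: N4, N5, N8, N14, N15
  N0: N2, N3, N14
  N1: N0, N2, N9, N15
  N13: N0, N1, N4, N7, N11
  N12: N0, N6, N9, N11, N15
MB(N10) = {N0, N1, N2, N3, N4, N5, N6, N7, N8, N9, N11, N12, N13, N14, N15}, which has 15 nodes.

15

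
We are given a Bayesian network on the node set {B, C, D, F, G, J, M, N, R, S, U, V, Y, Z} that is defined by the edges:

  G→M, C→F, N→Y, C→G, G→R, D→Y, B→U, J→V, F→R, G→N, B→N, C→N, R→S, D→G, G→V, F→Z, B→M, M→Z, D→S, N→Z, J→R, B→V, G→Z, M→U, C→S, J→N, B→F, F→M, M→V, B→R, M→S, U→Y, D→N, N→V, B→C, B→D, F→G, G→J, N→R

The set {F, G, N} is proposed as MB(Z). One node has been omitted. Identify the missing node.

M

Recall MB(v) = parents ∪ children ∪ spouses, where spouses are the other parents of v's children.
Pa(Z) = {F, G, M, N}.
Z's children: none.
Z has no children, so there are no co-parents.
MB(Z) = {F, G, M, N}.
Comparing with the claimed set, M is missing.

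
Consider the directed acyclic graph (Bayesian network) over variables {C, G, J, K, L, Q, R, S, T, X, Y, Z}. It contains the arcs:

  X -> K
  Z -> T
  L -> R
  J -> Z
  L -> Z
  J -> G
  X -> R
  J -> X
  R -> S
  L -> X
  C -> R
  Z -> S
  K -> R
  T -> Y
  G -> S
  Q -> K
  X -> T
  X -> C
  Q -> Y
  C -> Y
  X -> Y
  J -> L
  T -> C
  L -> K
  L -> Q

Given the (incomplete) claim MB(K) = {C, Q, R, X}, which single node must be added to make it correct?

L

Recall MB(v) = parents ∪ children ∪ spouses, where spouses are the other parents of v's children.
Pa(K) = {L, Q, X}.
Ch(K) = {R}.
Parents of each child, excluding K:
  parents(R) \ {K} = {C, L, X}.
MB(K) = {C, L, Q, R, X}.
Comparing with the claimed set, L is missing.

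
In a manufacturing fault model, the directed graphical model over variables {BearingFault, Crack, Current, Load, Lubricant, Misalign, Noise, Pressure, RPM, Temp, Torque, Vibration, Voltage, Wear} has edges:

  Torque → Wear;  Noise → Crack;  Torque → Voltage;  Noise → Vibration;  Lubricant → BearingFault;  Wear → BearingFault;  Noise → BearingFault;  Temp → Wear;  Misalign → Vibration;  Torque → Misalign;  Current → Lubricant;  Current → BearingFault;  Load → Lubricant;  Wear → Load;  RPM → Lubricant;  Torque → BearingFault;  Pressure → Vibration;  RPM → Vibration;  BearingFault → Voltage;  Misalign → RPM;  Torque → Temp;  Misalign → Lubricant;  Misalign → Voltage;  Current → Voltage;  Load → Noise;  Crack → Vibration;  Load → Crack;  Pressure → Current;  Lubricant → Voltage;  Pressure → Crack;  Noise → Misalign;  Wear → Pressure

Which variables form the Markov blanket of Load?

Load's parents: Wear.
Load has children Crack, Lubricant, Noise.
Co-parents of Load (other parents of its children):
  Noise has no other parent.
  Crack's other parents are Noise, Pressure.
  parents(Lubricant) \ {Load} = {Current, Misalign, RPM}.
Taking the union gives {Crack, Current, Lubricant, Misalign, Noise, Pressure, RPM, Wear}.

{Crack, Current, Lubricant, Misalign, Noise, Pressure, RPM, Wear}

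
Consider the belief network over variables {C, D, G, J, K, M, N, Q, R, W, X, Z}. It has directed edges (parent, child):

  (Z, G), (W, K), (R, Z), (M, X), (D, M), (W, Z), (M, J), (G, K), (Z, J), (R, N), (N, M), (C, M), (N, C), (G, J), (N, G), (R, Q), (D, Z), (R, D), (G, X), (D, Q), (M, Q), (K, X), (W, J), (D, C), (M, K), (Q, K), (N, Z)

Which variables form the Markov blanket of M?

{C, D, G, J, K, N, Q, R, W, X, Z}

M has parents C, D, N.
Children of M: J, K, Q, X.
Co-parents of M (other parents of its children):
  Q: D, R
  K: G, Q, W
  J: G, W, Z
  X: G, K
So the Markov blanket of M is {C, D, G, J, K, N, Q, R, W, X, Z}.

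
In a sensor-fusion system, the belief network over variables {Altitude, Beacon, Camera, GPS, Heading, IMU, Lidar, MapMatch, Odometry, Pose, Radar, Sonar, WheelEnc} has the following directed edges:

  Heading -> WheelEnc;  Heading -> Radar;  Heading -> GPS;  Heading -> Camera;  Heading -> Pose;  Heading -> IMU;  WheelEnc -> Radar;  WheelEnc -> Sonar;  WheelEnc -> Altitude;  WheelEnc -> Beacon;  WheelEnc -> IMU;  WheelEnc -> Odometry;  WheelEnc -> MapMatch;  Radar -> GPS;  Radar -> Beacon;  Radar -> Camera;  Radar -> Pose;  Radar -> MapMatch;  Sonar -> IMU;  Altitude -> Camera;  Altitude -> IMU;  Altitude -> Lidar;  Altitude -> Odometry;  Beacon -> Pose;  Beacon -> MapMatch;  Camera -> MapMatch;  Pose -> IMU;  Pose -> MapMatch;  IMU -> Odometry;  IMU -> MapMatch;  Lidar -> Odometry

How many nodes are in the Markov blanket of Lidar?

The Markov blanket of a node is its parents, its children, and the other parents of its children.
Lidar's children: Odometry.
Lidar has parent Altitude.
Parents of each child, excluding Lidar:
  Odometry's other parents are Altitude, IMU, WheelEnc.
MB(Lidar) = {Altitude, IMU, Odometry, WheelEnc}, which has 4 nodes.

4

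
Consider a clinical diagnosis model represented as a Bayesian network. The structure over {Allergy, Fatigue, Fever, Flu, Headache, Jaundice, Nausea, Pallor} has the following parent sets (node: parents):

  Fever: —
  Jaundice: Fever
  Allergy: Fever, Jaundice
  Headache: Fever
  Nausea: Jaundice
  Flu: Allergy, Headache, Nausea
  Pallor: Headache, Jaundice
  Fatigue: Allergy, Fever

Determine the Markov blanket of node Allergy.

Parents of Allergy: Fever, Jaundice.
Allergy has children Fatigue, Flu.
Co-parents of Allergy (other parents of its children):
  Flu's other parents are Headache, Nausea.
  Fatigue's other parent is Fever.
MB(Allergy) = {Fatigue, Fever, Flu, Headache, Jaundice, Nausea}.

{Fatigue, Fever, Flu, Headache, Jaundice, Nausea}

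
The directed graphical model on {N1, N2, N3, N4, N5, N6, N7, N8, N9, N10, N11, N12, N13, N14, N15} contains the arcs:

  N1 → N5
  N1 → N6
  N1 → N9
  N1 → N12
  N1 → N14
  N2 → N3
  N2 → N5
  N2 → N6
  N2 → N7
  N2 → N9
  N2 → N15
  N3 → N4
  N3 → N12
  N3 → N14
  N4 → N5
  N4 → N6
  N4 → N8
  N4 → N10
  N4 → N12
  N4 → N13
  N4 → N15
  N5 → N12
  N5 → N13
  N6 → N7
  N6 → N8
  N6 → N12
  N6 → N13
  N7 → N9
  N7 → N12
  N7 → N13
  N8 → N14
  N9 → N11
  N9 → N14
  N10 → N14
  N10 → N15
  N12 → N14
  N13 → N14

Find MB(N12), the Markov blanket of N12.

Pa(N12) = {N1, N3, N4, N5, N6, N7}.
Children of N12: N14.
For each child, the remaining parents (spouses of N12):
  parents(N14) \ {N12} = {N1, N3, N8, N9, N10, N13}.
So the Markov blanket of N12 is {N1, N3, N4, N5, N6, N7, N8, N9, N10, N13, N14}.

{N1, N3, N4, N5, N6, N7, N8, N9, N10, N13, N14}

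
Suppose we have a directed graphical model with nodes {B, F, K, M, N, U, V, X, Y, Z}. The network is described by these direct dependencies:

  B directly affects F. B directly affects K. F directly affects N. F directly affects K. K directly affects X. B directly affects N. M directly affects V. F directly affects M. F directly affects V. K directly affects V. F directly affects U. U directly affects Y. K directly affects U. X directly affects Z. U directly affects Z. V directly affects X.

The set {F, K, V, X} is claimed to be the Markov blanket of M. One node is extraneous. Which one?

By definition, MB(M) is built from M's parents, M's children, and the co-parents of M.
Parents of M: F.
M's children: V.
Other parents of M's children:
  V: F, K
MB(M) = {F, K, V}.
X is neither a parent, child, nor co-parent of M, so it does not belong.

X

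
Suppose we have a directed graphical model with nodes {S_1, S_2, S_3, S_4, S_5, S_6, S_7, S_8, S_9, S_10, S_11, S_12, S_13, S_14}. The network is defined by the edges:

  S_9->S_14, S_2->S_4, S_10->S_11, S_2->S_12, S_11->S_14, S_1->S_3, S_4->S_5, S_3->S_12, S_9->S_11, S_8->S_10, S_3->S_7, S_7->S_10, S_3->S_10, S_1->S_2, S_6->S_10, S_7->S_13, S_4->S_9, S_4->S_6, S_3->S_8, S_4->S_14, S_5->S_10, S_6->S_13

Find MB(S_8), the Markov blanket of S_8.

{S_3, S_5, S_6, S_7, S_10}

Parents of S_8: S_3.
Ch(S_8) = {S_10}.
For each child, the remaining parents (spouses of S_8):
  parents(S_10) \ {S_8} = {S_3, S_5, S_6, S_7}.
Taking the union gives {S_3, S_5, S_6, S_7, S_10}.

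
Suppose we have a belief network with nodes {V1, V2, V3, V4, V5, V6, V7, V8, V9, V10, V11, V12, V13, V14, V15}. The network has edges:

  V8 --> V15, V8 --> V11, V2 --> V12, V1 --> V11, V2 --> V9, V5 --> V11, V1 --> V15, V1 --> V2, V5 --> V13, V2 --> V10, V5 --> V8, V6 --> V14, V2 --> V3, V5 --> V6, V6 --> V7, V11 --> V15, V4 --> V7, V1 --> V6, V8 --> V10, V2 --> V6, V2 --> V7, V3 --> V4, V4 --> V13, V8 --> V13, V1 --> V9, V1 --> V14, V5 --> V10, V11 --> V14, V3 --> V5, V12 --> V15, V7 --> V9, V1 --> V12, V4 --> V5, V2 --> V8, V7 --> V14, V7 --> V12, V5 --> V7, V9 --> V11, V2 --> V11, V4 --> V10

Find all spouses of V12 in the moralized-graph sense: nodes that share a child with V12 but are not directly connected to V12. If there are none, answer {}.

Children of V12: V15.
  parents(V15) \ {V12} = {V1, V8, V11}.
Excluding nodes already adjacent to V12 (V1, V2, V7, V15), the co-parent-only contribution is {V8, V11}.

{V8, V11}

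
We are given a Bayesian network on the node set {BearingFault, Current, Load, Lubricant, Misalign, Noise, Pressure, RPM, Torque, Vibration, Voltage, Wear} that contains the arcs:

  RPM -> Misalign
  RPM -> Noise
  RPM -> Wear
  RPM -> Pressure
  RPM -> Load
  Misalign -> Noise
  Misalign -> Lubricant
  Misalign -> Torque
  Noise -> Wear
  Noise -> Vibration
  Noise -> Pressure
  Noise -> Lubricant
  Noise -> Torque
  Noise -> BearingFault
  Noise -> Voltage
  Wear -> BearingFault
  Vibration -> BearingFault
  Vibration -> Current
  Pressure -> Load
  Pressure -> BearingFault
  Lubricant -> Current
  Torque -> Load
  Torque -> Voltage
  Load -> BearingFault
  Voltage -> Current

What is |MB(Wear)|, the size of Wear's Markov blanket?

Recall MB(v) = parents ∪ children ∪ spouses, where spouses are the other parents of v's children.
Wear's parents: Noise, RPM.
Wear has child BearingFault.
Co-parents of Wear (other parents of its children):
  BearingFault's other parents are Load, Noise, Pressure, Vibration.
MB(Wear) = {BearingFault, Load, Noise, Pressure, RPM, Vibration}, which has 6 nodes.

6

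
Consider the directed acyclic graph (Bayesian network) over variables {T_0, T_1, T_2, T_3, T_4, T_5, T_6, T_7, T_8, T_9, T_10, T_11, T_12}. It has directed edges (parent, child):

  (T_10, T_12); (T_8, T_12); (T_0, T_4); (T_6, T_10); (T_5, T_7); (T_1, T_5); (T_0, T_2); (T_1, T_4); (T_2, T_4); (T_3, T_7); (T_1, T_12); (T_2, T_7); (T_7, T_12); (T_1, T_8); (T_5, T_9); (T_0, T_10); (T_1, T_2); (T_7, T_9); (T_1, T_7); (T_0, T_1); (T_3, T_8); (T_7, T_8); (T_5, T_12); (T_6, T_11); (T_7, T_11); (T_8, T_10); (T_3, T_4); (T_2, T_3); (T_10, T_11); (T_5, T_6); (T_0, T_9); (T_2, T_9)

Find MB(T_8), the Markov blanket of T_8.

{T_0, T_1, T_3, T_5, T_6, T_7, T_10, T_12}

Recall MB(v) = parents ∪ children ∪ spouses, where spouses are the other parents of v's children.
Ch(T_8) = {T_10, T_12}.
Parents of T_8: T_1, T_3, T_7.
Co-parents of T_8 (other parents of its children):
  T_10's other parents are T_0, T_6.
  T_12 also has parents T_1, T_5, T_7, T_10.
MB(T_8) = {T_0, T_1, T_3, T_5, T_6, T_7, T_10, T_12}.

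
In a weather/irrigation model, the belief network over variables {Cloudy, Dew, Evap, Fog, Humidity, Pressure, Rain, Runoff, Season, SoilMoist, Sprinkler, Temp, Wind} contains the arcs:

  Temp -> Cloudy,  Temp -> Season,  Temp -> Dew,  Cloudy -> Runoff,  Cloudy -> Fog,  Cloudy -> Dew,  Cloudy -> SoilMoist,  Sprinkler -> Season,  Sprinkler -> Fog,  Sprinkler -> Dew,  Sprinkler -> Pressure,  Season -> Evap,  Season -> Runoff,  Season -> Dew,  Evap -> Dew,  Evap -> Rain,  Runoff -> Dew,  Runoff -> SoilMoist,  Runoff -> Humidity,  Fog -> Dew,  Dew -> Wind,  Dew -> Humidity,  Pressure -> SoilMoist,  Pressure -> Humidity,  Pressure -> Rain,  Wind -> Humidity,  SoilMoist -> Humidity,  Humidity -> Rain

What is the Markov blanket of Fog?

{Cloudy, Dew, Evap, Runoff, Season, Sprinkler, Temp}

Fog's children: Dew.
Parents of Fog: Cloudy, Sprinkler.
For each child, the remaining parents (spouses of Fog):
  Dew's other parents are Cloudy, Evap, Runoff, Season, Sprinkler, Temp.
Union: {Cloudy, Sprinkler} ∪ {Dew} ∪ {Cloudy, Evap, Runoff, Season, Sprinkler, Temp} = {Cloudy, Dew, Evap, Runoff, Season, Sprinkler, Temp}.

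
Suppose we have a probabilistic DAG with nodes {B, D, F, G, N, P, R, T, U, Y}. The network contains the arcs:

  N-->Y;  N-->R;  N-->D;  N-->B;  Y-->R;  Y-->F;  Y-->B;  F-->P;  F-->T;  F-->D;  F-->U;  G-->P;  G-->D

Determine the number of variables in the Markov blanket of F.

Ch(F) = {D, P, T, U}.
F has parent Y.
Co-parents of F (other parents of its children):
  P: G
  T: —
  D: G, N
  U: —
MB(F) = {D, G, N, P, T, U, Y}, which has 7 nodes.

7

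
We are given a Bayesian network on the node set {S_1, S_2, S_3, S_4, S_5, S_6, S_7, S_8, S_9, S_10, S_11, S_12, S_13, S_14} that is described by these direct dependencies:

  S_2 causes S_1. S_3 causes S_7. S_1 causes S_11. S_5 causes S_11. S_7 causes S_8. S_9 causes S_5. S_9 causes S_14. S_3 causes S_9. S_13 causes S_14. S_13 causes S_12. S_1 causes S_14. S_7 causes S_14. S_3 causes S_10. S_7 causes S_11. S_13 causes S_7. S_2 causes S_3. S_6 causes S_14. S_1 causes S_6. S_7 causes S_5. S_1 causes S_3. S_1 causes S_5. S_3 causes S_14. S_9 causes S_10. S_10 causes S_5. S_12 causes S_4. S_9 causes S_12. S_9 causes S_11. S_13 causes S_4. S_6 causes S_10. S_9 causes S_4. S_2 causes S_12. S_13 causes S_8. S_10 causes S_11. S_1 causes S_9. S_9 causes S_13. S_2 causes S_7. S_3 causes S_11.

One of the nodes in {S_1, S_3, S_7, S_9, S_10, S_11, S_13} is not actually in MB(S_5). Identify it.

S_5 has parents S_1, S_7, S_9, S_10.
S_5's children: S_11.
Co-parents of S_5 (other parents of its children):
  S_11 also has parents S_1, S_3, S_7, S_9, S_10.
MB(S_5) = {S_1, S_3, S_7, S_9, S_10, S_11}.
S_13 is neither a parent, child, nor co-parent of S_5, so it does not belong.

S_13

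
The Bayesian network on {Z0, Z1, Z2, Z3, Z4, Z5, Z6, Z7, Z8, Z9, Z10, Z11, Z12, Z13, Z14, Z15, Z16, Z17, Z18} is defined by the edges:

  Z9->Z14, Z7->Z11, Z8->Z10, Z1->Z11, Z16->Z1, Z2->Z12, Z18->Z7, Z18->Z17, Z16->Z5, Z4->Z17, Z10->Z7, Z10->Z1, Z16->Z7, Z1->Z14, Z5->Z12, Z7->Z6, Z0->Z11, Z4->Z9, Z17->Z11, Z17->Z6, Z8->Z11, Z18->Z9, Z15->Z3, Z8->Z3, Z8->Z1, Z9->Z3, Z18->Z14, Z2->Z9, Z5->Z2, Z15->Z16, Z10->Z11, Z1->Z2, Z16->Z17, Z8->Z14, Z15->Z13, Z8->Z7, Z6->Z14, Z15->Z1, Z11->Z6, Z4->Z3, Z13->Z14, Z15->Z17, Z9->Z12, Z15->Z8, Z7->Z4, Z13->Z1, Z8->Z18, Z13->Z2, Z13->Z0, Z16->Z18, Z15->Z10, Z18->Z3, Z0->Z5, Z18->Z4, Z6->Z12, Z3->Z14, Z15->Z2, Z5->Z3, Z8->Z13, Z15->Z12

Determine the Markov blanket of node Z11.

The Markov blanket of a node is its parents, its children, and the other parents of its children.
Z11's parents: Z0, Z1, Z7, Z8, Z10, Z17.
Ch(Z11) = {Z6}.
Parents of each child, excluding Z11:
  Z6's other parents are Z7, Z17.
Union: {Z0, Z1, Z7, Z8, Z10, Z17} ∪ {Z6} ∪ {Z7, Z17} = {Z0, Z1, Z6, Z7, Z8, Z10, Z17}.

{Z0, Z1, Z6, Z7, Z8, Z10, Z17}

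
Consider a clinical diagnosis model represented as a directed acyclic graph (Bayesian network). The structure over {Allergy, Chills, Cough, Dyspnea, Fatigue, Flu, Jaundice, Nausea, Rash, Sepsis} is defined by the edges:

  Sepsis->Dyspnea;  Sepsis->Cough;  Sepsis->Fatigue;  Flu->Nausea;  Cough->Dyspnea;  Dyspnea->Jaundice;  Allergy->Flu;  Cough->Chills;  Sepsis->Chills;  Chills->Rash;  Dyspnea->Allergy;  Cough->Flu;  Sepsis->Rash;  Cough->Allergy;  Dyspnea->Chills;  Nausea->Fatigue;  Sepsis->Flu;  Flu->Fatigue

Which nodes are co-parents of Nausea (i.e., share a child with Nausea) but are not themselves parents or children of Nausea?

{Sepsis}

Children of Nausea: Fatigue.
  Fatigue's other parents are Flu, Sepsis.
Excluding nodes already adjacent to Nausea (Fatigue, Flu), the co-parent-only contribution is {Sepsis}.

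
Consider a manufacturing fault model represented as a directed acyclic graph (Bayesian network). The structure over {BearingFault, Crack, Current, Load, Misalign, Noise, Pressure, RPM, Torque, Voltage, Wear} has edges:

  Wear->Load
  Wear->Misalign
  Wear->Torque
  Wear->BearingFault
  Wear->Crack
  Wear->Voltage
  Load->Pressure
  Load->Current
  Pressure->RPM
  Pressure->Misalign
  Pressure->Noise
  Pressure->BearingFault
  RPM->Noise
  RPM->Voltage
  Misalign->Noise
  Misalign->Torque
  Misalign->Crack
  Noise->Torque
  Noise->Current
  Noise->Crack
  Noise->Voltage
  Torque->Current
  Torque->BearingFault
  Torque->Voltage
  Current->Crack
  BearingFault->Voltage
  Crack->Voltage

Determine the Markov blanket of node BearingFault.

Recall MB(v) = parents ∪ children ∪ spouses, where spouses are the other parents of v's children.
Pa(BearingFault) = {Pressure, Torque, Wear}.
Ch(BearingFault) = {Voltage}.
Parents of each child, excluding BearingFault:
  parents(Voltage) \ {BearingFault} = {Crack, Noise, RPM, Torque, Wear}.
Union: {Pressure, Torque, Wear} ∪ {Voltage} ∪ {Crack, Noise, RPM, Torque, Wear} = {Crack, Noise, Pressure, RPM, Torque, Voltage, Wear}.

{Crack, Noise, Pressure, RPM, Torque, Voltage, Wear}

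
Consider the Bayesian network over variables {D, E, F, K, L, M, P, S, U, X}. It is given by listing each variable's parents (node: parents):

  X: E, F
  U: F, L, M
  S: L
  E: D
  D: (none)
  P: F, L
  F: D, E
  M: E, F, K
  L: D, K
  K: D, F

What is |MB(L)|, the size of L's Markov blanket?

7

L's parents: D, K.
L's children: P, S, U.
For each child, the remaining parents (spouses of L):
  P: F
  S: —
  U: F, M
MB(L) = {D, F, K, M, P, S, U}, which has 7 nodes.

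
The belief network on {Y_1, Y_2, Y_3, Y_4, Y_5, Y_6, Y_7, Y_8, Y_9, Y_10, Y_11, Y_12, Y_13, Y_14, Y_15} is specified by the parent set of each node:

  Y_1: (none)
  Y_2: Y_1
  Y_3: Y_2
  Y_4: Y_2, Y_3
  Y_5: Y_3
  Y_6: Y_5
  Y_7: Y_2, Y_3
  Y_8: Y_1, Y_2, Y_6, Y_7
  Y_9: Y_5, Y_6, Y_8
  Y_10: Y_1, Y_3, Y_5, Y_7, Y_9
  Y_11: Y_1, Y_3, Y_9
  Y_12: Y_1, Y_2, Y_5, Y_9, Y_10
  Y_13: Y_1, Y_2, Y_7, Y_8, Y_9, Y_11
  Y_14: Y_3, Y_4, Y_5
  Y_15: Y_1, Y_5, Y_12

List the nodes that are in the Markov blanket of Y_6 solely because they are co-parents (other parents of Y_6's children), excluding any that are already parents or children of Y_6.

Children of Y_6: Y_8, Y_9.
  parents(Y_8) \ {Y_6} = {Y_1, Y_2, Y_7}.
  Y_9 also has parents Y_5, Y_8.
Excluding nodes already adjacent to Y_6 (Y_5, Y_8, Y_9), the co-parent-only contribution is {Y_1, Y_2, Y_7}.

{Y_1, Y_2, Y_7}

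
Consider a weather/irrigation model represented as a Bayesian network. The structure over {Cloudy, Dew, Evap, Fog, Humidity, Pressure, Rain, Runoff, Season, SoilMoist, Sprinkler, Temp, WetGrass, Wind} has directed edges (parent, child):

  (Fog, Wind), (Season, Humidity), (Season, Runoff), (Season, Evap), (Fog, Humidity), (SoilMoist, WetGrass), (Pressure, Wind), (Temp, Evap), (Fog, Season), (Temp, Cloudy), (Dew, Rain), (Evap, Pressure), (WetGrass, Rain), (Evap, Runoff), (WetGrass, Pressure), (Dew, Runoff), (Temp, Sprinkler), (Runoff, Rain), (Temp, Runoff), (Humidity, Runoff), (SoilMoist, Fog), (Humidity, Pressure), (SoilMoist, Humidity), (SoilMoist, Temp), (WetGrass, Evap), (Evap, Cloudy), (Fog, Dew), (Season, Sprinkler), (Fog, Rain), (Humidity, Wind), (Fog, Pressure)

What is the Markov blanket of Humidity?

The Markov blanket of a node is its parents, its children, and the other parents of its children.
Pa(Humidity) = {Fog, Season, SoilMoist}.
Children of Humidity: Pressure, Runoff, Wind.
Co-parents of Humidity (other parents of its children):
  Runoff's other parents are Dew, Evap, Season, Temp.
  Pressure's other parents are Evap, Fog, WetGrass.
  Wind also has parents Fog, Pressure.
Taking the union gives {Dew, Evap, Fog, Pressure, Runoff, Season, SoilMoist, Temp, WetGrass, Wind}.

{Dew, Evap, Fog, Pressure, Runoff, Season, SoilMoist, Temp, WetGrass, Wind}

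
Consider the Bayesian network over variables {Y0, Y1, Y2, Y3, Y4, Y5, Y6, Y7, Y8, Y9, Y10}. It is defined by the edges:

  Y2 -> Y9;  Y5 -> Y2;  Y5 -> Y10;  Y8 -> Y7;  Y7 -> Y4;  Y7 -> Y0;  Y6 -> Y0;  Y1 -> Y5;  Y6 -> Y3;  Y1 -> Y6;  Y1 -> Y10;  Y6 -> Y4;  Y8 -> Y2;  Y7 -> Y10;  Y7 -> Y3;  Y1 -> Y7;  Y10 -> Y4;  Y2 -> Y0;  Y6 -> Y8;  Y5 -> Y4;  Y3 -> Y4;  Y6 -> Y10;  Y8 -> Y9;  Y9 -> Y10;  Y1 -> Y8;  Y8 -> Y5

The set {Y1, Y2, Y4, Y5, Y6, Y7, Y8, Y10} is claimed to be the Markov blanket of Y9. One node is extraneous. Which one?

Y9's parents: Y2, Y8.
Children of Y9: Y10.
Parents of each child, excluding Y9:
  Y10's other parents are Y1, Y5, Y6, Y7.
MB(Y9) = {Y1, Y2, Y5, Y6, Y7, Y8, Y10}.
Y4 is neither a parent, child, nor co-parent of Y9, so it does not belong.

Y4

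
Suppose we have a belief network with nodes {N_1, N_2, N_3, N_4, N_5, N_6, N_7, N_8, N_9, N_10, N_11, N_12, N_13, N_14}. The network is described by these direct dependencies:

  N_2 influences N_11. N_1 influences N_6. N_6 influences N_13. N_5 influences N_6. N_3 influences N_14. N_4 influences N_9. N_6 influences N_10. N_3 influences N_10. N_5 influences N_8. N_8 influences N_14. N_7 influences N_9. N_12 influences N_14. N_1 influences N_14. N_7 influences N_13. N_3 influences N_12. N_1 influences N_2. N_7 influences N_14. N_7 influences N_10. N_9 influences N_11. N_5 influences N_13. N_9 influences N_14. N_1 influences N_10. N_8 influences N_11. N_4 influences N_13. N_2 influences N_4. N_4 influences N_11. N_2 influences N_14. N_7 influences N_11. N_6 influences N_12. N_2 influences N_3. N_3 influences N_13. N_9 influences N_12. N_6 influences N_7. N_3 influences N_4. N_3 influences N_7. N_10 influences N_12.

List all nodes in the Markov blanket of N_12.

{N_1, N_2, N_3, N_6, N_7, N_8, N_9, N_10, N_14}

By definition, MB(N_12) is built from N_12's parents, N_12's children, and the co-parents of N_12.
N_12's parents: N_3, N_6, N_9, N_10.
Children of N_12: N_14.
Parents of each child, excluding N_12:
  N_14 also has parents N_1, N_2, N_3, N_7, N_8, N_9.
Taking the union gives {N_1, N_2, N_3, N_6, N_7, N_8, N_9, N_10, N_14}.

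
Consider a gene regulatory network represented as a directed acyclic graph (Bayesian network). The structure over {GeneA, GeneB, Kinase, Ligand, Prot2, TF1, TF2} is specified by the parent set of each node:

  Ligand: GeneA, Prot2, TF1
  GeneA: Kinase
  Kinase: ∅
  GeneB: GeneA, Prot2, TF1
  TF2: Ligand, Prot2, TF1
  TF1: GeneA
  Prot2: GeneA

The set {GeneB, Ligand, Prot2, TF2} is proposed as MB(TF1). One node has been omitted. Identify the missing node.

GeneA

A node's Markov blanket = Pa ∪ Ch ∪ (parents of Ch other than the node itself).
TF1's parents: GeneA.
Ch(TF1) = {GeneB, Ligand, TF2}.
Parents of each child, excluding TF1:
  Ligand: GeneA, Prot2
  TF2: Ligand, Prot2
  GeneB: GeneA, Prot2
MB(TF1) = {GeneA, GeneB, Ligand, Prot2, TF2}.
Comparing with the claimed set, GeneA is missing.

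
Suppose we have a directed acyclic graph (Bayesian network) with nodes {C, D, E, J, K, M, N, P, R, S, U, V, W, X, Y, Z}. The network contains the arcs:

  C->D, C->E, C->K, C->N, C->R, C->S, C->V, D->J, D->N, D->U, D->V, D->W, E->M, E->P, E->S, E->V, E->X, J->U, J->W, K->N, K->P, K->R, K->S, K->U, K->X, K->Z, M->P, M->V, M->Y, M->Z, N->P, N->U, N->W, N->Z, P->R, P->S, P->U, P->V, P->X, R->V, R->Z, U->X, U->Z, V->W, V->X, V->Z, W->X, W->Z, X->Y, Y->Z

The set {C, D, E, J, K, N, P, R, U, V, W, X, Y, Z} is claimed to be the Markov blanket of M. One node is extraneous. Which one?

J

M has parent E.
M's children: P, V, Y, Z.
For each child, the remaining parents (spouses of M):
  P: E, K, N
  V: C, D, E, P, R
  Y: X
  Z: K, N, R, U, V, W, Y
MB(M) = {C, D, E, K, N, P, R, U, V, W, X, Y, Z}.
J is neither a parent, child, nor co-parent of M, so it does not belong.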